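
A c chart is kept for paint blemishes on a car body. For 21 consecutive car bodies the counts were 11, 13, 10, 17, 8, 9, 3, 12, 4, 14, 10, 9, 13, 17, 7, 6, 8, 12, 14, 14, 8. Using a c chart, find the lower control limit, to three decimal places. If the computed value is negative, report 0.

c̄ = (11 + 13 + 10 + 17 + 8 + 9 + 3 + 12 + 4 + 14 + 10 + 9 + 13 + 17 + 7 + 6 + 8 + 12 + 14 + 14 + 8) / 21 = 219 / 21 = 10.4286
LCL = c̄ − 3√c̄ = 10.4286 − 3 × 3.2293 = 0.7406

0.741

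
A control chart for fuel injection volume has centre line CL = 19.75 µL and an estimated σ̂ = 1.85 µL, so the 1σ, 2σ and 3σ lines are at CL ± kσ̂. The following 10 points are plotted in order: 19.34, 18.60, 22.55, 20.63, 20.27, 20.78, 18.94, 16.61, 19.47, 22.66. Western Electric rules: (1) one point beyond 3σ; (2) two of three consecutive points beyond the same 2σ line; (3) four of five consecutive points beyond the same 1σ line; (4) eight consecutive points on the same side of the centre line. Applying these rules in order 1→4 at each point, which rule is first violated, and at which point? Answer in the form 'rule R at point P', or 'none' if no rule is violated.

Zone of each point (C = within 1σ̂, B = 1σ̂–2σ̂, A = 2σ̂–3σ̂, * = beyond 3σ̂; sign = side of CL): 1:-C, 2:-C, 3:+B, 4:+C, 5:+C, 6:+C, 7:-C, 8:-B, 9:-C, 10:+B
No rule fires across all 10 points.

none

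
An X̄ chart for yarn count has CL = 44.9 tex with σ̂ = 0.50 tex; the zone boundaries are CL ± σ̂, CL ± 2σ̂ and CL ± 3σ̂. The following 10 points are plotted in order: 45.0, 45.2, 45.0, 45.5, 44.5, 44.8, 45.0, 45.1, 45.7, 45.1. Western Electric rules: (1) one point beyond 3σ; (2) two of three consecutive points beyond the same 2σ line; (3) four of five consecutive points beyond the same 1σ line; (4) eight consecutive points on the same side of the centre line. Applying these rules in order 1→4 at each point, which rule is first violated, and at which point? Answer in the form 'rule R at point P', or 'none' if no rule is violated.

Zone of each point (C = within 1σ̂, B = 1σ̂–2σ̂, A = 2σ̂–3σ̂, * = beyond 3σ̂; sign = side of CL): 1:+C, 2:+C, 3:+C, 4:+B, 5:-C, 6:-C, 7:+C, 8:+C, 9:+B, 10:+C
No rule fires across all 10 points.

none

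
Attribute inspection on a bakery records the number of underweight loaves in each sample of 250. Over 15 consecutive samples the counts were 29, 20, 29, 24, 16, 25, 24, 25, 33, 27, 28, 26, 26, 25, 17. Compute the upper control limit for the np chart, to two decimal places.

39.15

p̄ = Σdᵢ / (k·n) = 374 / (15 × 250) = 0.09973
UCL = np̄ + 3·√(np̄(1−p̄)) = 24.9333 + 3 × √(24.9333×0.90027) = 24.9333 + 3 × 4.7378 = 39.1467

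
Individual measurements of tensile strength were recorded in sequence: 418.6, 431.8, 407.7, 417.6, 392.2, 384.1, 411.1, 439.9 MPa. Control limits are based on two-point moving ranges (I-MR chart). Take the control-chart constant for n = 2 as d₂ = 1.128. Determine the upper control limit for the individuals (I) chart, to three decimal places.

X̄ = (418.6 + 431.8 + 407.7 + 417.6 + 392.2 + 384.1 + 411.1 + 439.9) / 8 = 412.8750
Moving ranges: 13.2, 24.1, 9.9, 25.4, 8.1, 27.0, 28.8; M̄R̄ = 136.5000 / 7 = 19.5000
UCL = X̄ + 3·M̄R̄/d₂ = 412.8750 + 3 × 19.5000 / 1.128 = 464.7367

464.737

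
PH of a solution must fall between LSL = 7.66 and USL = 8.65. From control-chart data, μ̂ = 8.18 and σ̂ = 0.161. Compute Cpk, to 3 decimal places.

0.973

Cpu = (USL − μ̂) / (3σ̂) = (8.65 − 8.18) / (3 × 0.161) = 0.9731; Cpl = (μ̂ − LSL) / (3σ̂) = (8.18 − 7.66) / (3 × 0.161) = 1.0766; Cpk = min(Cpu, Cpl) = 0.9731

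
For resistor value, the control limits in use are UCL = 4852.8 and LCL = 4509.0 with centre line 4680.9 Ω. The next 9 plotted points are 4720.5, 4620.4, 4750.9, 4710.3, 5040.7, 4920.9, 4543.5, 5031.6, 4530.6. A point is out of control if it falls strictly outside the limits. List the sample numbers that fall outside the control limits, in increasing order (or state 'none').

5, 6, 8

Compare each point to [4509.0, 4852.8]: sample 5 = 5040.7 > UCL; sample 6 = 4920.9 > UCL; sample 8 = 5031.6 > UCL.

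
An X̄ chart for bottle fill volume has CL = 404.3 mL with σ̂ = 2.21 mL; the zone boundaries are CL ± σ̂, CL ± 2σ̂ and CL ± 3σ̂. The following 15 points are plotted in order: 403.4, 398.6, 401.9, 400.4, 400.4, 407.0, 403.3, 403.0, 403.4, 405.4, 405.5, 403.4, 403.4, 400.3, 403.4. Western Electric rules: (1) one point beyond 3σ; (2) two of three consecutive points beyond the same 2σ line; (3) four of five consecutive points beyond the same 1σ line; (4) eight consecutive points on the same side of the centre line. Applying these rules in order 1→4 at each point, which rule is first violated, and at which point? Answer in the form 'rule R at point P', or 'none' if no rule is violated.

Zone of each point (C = within 1σ̂, B = 1σ̂–2σ̂, A = 2σ̂–3σ̂, * = beyond 3σ̂; sign = side of CL): 1:-C, 2:-A, 3:-B, 4:-B, 5:-B, 6:+B, 7:-C, 8:-C, 9:-C, 10:+C, 11:+C, 12:-C, 13:-C, 14:-B, 15:-C
Rule 3 (four of five consecutive points beyond the same 1σ limit) is satisfied at point 5.

rule 3 at point 5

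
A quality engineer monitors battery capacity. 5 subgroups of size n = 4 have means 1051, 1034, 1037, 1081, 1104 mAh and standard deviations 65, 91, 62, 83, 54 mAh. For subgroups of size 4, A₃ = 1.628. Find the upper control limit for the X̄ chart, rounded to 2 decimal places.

X̄̄ = (1051 + 1034 + 1037 + 1081 + 1104) / 5 = 1061.4000
s̄ = (65 + 91 + 62 + 83 + 54) / 5 = 71.0000
UCL = X̄̄ + A₃·s̄ = 1061.4000 + 1.628 × 71.0000 = 1176.9880

1176.99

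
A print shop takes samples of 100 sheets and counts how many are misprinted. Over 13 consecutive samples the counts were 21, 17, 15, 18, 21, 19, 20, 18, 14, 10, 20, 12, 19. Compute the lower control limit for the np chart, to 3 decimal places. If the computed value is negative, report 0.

5.901

p̄ = Σdᵢ / (k·n) = 224 / (13 × 100) = 0.17231
LCL = np̄ − 3·√(np̄(1−p̄)) = 17.2308 − 3 × 3.7765 = 5.9013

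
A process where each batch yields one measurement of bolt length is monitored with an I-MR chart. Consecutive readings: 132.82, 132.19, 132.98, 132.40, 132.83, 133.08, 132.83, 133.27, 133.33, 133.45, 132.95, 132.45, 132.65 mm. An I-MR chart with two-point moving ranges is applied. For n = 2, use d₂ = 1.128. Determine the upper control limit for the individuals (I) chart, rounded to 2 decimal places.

X̄ = (132.82 + 132.19 + 132.98 + 132.40 + 132.83 + 133.08 + 132.83 + 133.27 + 133.33 + 133.45 + 132.95 + 132.45 + 132.65) / 13 = 132.8638
Moving ranges: 0.63, 0.79, 0.58, 0.43, 0.25, 0.25, 0.44, 0.06, 0.12, 0.50, 0.50, 0.20; M̄R̄ = 4.7500 / 12 = 0.3958
UCL = X̄ + 3·M̄R̄/d₂ = 132.8638 + 3 × 0.3958 / 1.128 = 133.9166

133.92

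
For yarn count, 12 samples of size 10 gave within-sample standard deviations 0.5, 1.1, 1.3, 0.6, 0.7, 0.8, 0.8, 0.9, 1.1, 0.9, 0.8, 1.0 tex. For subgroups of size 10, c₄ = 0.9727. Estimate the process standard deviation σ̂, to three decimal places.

0.900

s̄ = (0.5 + 1.1 + 1.3 + 0.6 + 0.7 + 0.8 + 0.8 + 0.9 + 1.1 + 0.9 + 0.8 + 1.0) / 12 = 0.8750
σ̂ = s̄ / c₄ = 0.8750 / 0.9727 = 0.8996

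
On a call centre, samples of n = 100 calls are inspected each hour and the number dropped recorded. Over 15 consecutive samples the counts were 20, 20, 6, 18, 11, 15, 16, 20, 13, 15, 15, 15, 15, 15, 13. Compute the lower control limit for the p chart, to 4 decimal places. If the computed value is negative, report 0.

p̄ = Σdᵢ / (k·n) = 227 / (15 × 100) = 0.15133
LCL = p̄ − 3·√(p̄(1−p̄)/n) = 0.15133 − 3 × 0.03584 = 0.04382

0.0438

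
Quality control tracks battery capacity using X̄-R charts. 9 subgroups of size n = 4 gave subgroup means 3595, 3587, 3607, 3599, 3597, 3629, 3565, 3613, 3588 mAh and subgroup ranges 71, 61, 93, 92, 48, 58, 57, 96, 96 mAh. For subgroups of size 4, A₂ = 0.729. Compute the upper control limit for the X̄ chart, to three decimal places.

X̄̄ = (3595 + 3587 + 3607 + 3599 + 3597 + 3629 + 3565 + 3613 + 3588) / 9 = 32380.0000 / 9 = 3597.7778
R̄ = (71 + 61 + 93 + 92 + 48 + 58 + 57 + 96 + 96) / 9 = 672.0000 / 9 = 74.6667
UCL = X̄̄ + A₂·R̄ = 3597.7778 + 0.729 × 74.6667 = 3652.2098

3652.210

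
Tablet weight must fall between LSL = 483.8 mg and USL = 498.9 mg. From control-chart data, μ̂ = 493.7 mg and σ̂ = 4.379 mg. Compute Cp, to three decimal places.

0.575

Cp = (USL − LSL) / (6σ̂) = (498.9 − 483.8) / (6 × 4.379) = 15.1000 / 26.2740 = 0.5747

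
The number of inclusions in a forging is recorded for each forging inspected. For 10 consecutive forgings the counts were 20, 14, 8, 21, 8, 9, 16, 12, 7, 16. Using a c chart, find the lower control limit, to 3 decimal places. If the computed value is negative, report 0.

2.242

c̄ = (20 + 14 + 8 + 21 + 8 + 9 + 16 + 12 + 7 + 16) / 10 = 131 / 10 = 13.1000
LCL = c̄ − 3√c̄ = 13.1000 − 3 × 3.6194 = 2.2418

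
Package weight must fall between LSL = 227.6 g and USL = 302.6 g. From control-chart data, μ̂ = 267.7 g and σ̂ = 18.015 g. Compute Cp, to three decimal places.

Cp = (USL − LSL) / (6σ̂) = (302.6 − 227.6) / (6 × 18.015) = 75.0000 / 108.0900 = 0.6939

0.694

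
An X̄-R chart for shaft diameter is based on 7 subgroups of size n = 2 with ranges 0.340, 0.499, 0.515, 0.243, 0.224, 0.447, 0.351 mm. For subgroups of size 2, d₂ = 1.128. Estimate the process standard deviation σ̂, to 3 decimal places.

0.332

R̄ = (0.340 + 0.499 + 0.515 + 0.243 + 0.224 + 0.447 + 0.351) / 7 = 0.3741
σ̂ = R̄ / d₂ = 0.3741 / 1.128 = 0.3317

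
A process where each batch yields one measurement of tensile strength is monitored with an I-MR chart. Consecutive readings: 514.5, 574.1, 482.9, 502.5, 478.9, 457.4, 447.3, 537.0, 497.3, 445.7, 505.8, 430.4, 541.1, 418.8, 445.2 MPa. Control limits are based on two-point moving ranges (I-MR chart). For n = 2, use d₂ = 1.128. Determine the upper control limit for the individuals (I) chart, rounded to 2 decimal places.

X̄ = (514.5 + 574.1 + 482.9 + 502.5 + 478.9 + 457.4 + 447.3 + 537.0 + 497.3 + 445.7 + 505.8 + 430.4 + 541.1 + 418.8 + 445.2) / 15 = 485.2600
Moving ranges: 59.6, 91.2, 19.6, 23.6, 21.5, 10.1, 89.7, 39.7, 51.6, 60.1, 75.4, 110.7, 122.3, 26.4; M̄R̄ = 801.5000 / 14 = 57.2500
UCL = X̄ + 3·M̄R̄/d₂ = 485.2600 + 3 × 57.2500 / 1.128 = 637.5206

637.52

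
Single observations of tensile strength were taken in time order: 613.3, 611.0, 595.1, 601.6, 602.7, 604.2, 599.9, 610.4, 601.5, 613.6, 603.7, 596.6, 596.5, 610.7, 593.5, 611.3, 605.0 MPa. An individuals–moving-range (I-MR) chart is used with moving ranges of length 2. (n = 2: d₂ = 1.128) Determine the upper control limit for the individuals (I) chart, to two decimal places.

626.71

X̄ = (613.3 + 611.0 + 595.1 + 601.6 + 602.7 + 604.2 + 599.9 + 610.4 + 601.5 + 613.6 + 603.7 + 596.6 + 596.5 + 610.7 + 593.5 + 611.3 + 605.0) / 17 = 604.1529
Moving ranges: 2.3, 15.9, 6.5, 1.1, 1.5, 4.3, 10.5, 8.9, 12.1, 9.9, 7.1, 0.1, 14.2, 17.2, 17.8, 6.3; M̄R̄ = 135.7000 / 16 = 8.4812
UCL = X̄ + 3·M̄R̄/d₂ = 604.1529 + 3 × 8.4812 / 1.128 = 626.7095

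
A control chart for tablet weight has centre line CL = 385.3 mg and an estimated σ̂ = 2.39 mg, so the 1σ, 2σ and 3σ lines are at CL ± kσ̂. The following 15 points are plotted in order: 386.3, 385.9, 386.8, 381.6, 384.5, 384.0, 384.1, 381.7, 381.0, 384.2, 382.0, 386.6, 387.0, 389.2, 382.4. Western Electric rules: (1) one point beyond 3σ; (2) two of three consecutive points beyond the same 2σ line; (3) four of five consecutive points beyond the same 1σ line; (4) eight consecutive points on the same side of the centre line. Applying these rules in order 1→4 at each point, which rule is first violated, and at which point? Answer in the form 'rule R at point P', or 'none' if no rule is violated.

rule 4 at point 11

Zone of each point (C = within 1σ̂, B = 1σ̂–2σ̂, A = 2σ̂–3σ̂, * = beyond 3σ̂; sign = side of CL): 1:+C, 2:+C, 3:+C, 4:-B, 5:-C, 6:-C, 7:-C, 8:-B, 9:-B, 10:-C, 11:-B, 12:+C, 13:+C, 14:+B, 15:-B
Rule 4 (eight consecutive points on the same side of the centre line) is satisfied at point 11.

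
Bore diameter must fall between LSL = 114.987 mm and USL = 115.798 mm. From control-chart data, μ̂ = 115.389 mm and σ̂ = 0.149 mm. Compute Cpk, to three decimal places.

0.899

Cpu = (USL − μ̂) / (3σ̂) = (115.798 − 115.389) / (3 × 0.149) = 0.9150; Cpl = (μ̂ − LSL) / (3σ̂) = (115.389 − 114.987) / (3 × 0.149) = 0.8993; Cpk = min(Cpu, Cpl) = 0.8993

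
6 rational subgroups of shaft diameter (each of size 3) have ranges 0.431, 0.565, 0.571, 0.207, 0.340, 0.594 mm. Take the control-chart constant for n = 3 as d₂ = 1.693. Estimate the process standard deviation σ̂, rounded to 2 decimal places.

0.27

R̄ = (0.431 + 0.565 + 0.571 + 0.207 + 0.340 + 0.594) / 6 = 0.4513
σ̂ = R̄ / d₂ = 0.4513 / 1.693 = 0.2666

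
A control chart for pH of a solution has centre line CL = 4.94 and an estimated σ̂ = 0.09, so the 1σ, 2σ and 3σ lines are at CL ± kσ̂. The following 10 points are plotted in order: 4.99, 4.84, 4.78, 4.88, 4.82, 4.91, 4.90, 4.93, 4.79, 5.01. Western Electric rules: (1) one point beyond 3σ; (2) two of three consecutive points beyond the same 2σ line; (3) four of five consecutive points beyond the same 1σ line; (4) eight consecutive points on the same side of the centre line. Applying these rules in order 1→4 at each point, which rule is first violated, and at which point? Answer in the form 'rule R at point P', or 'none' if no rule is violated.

rule 4 at point 9

Zone of each point (C = within 1σ̂, B = 1σ̂–2σ̂, A = 2σ̂–3σ̂, * = beyond 3σ̂; sign = side of CL): 1:+C, 2:-B, 3:-B, 4:-C, 5:-B, 6:-C, 7:-C, 8:-C, 9:-B, 10:+C
Rule 4 (eight consecutive points on the same side of the centre line) is satisfied at point 9.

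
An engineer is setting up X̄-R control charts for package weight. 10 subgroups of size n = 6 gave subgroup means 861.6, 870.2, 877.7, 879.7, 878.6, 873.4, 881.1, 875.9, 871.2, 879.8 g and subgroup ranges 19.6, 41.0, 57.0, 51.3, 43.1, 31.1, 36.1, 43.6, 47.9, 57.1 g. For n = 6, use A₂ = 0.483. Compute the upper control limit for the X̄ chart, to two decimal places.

X̄̄ = (861.6 + 870.2 + 877.7 + 879.7 + 878.6 + 873.4 + 881.1 + 875.9 + 871.2 + 879.8) / 10 = 8749.2000 / 10 = 874.9200
R̄ = (19.6 + 41.0 + 57.0 + 51.3 + 43.1 + 31.1 + 36.1 + 43.6 + 47.9 + 57.1) / 10 = 427.8000 / 10 = 42.7800
UCL = X̄̄ + A₂·R̄ = 874.9200 + 0.483 × 42.7800 = 895.5827

895.58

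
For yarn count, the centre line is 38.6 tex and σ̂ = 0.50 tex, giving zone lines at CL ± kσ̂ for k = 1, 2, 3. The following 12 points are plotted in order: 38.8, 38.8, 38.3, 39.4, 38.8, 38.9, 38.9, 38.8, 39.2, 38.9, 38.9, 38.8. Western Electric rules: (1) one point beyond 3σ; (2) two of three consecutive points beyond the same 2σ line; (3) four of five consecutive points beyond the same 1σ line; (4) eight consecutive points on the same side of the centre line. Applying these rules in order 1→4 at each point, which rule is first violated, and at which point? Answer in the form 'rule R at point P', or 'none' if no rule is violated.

rule 4 at point 11

Zone of each point (C = within 1σ̂, B = 1σ̂–2σ̂, A = 2σ̂–3σ̂, * = beyond 3σ̂; sign = side of CL): 1:+C, 2:+C, 3:-C, 4:+B, 5:+C, 6:+C, 7:+C, 8:+C, 9:+B, 10:+C, 11:+C, 12:+C
Rule 4 (eight consecutive points on the same side of the centre line) is satisfied at point 11.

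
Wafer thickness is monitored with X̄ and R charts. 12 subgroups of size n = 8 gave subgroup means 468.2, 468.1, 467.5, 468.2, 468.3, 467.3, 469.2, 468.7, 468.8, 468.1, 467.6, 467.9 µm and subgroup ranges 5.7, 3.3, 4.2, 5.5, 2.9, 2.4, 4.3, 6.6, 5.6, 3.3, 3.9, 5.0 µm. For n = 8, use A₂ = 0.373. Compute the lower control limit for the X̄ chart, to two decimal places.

X̄̄ = (468.2 + 468.1 + 467.5 + 468.2 + 468.3 + 467.3 + 469.2 + 468.7 + 468.8 + 468.1 + 467.6 + 467.9) / 12 = 5617.9000 / 12 = 468.1583
R̄ = (5.7 + 3.3 + 4.2 + 5.5 + 2.9 + 2.4 + 4.3 + 6.6 + 5.6 + 3.3 + 3.9 + 5.0) / 12 = 52.7000 / 12 = 4.3917
LCL = X̄̄ − A₂·R̄ = 468.1583 − 0.373 × 4.3917 = 466.5202

466.52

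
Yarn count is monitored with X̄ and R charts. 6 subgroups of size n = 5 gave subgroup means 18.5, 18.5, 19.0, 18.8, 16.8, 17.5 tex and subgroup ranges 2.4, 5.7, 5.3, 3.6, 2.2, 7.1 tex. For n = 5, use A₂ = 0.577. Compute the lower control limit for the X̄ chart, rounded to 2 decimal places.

15.65

X̄̄ = (18.5 + 18.5 + 19.0 + 18.8 + 16.8 + 17.5) / 6 = 109.1000 / 6 = 18.1833
R̄ = (2.4 + 5.7 + 5.3 + 3.6 + 2.2 + 7.1) / 6 = 26.3000 / 6 = 4.3833
LCL = X̄̄ − A₂·R̄ = 18.1833 − 0.577 × 4.3833 = 15.6541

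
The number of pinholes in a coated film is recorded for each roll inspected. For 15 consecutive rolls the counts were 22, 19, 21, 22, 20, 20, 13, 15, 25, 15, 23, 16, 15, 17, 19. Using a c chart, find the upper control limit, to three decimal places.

31.808

c̄ = (22 + 19 + 21 + 22 + 20 + 20 + 13 + 15 + 25 + 15 + 23 + 16 + 15 + 17 + 19) / 15 = 282 / 15 = 18.8000
UCL = c̄ + 3√c̄ = 18.8000 + 3 × √18.8000 = 18.8000 + 3 × 4.3359 = 31.8077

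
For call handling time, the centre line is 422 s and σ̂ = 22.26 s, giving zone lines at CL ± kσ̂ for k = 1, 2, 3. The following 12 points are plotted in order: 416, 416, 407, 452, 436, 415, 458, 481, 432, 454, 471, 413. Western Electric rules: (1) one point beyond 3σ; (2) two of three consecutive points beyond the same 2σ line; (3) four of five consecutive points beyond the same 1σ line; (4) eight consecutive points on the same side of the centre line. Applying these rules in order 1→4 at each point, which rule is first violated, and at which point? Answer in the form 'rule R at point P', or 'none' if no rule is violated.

rule 3 at point 11

Zone of each point (C = within 1σ̂, B = 1σ̂–2σ̂, A = 2σ̂–3σ̂, * = beyond 3σ̂; sign = side of CL): 1:-C, 2:-C, 3:-C, 4:+B, 5:+C, 6:-C, 7:+B, 8:+A, 9:+C, 10:+B, 11:+A, 12:-C
Rule 3 (four of five consecutive points beyond the same 1σ limit) is satisfied at point 11.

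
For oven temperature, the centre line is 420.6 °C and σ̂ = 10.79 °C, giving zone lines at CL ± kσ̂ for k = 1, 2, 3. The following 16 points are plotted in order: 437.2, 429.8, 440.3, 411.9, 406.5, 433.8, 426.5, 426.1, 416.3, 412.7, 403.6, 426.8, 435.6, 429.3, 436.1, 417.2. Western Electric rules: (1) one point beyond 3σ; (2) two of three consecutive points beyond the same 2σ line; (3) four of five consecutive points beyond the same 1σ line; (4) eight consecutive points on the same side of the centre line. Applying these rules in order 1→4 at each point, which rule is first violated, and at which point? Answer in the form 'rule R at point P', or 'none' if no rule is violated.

none

Zone of each point (C = within 1σ̂, B = 1σ̂–2σ̂, A = 2σ̂–3σ̂, * = beyond 3σ̂; sign = side of CL): 1:+B, 2:+C, 3:+B, 4:-C, 5:-B, 6:+B, 7:+C, 8:+C, 9:-C, 10:-C, 11:-B, 12:+C, 13:+B, 14:+C, 15:+B, 16:-C
No rule fires across all 16 points.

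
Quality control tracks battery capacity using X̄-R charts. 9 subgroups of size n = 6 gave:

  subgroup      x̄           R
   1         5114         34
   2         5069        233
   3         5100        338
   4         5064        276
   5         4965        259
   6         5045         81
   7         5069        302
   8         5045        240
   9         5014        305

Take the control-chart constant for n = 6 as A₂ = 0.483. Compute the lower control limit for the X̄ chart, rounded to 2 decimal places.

4942.91

X̄̄ = (5114 + 5069 + 5100 + 5064 + 4965 + 5045 + 5069 + 5045 + 5014) / 9 = 45485.0000 / 9 = 5053.8889
R̄ = (34 + 233 + 338 + 276 + 259 + 81 + 302 + 240 + 305) / 9 = 2068.0000 / 9 = 229.7778
LCL = X̄̄ − A₂·R̄ = 5053.8889 − 0.483 × 229.7778 = 4942.9062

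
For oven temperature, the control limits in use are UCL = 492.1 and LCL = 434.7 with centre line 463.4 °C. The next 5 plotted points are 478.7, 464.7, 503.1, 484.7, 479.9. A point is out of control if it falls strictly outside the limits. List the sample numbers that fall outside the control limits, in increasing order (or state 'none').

3

Compare each point to [434.7, 492.1]: sample 3 = 503.1 > UCL.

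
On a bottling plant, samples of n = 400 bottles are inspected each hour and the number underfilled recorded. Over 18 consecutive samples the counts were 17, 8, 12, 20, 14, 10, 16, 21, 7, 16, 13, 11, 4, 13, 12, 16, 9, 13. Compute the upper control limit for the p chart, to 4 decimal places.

p̄ = Σdᵢ / (k·n) = 232 / (18 × 400) = 0.03222
UCL = p̄ + 3·√(p̄(1−p̄)/n) = 0.03222 + 3 × √(0.03222×0.96778/400) = 0.03222 + 3 × 0.00883 = 0.05871

0.0587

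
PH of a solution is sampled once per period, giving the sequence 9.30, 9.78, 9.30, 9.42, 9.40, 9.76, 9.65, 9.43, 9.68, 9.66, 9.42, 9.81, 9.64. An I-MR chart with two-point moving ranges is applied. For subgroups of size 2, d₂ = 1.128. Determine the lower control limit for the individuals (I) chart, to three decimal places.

X̄ = (9.30 + 9.78 + 9.30 + 9.42 + 9.40 + 9.76 + 9.65 + 9.43 + 9.68 + 9.66 + 9.42 + 9.81 + 9.64) / 13 = 9.5577
Moving ranges: 0.48, 0.48, 0.12, 0.02, 0.36, 0.11, 0.22, 0.25, 0.02, 0.24, 0.39, 0.17; M̄R̄ = 2.8600 / 12 = 0.2383
LCL = X̄ − 3·M̄R̄/d₂ = 9.5577 − 3 × 0.2383 / 1.128 = 8.9238

8.924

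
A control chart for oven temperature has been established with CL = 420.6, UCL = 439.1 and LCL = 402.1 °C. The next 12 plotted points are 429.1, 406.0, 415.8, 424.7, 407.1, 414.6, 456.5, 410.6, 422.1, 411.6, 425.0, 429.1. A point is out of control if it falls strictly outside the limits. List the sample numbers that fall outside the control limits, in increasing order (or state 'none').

Compare each point to [402.1, 439.1]: sample 7 = 456.5 > UCL.

7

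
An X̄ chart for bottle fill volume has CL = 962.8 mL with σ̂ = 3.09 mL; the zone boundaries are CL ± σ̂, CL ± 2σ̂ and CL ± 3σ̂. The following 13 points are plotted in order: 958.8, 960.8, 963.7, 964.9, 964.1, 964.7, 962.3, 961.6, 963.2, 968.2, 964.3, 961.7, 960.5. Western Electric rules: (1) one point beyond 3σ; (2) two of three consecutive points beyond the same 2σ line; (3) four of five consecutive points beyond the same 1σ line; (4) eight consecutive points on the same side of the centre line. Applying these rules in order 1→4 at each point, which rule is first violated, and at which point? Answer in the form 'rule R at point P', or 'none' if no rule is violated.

Zone of each point (C = within 1σ̂, B = 1σ̂–2σ̂, A = 2σ̂–3σ̂, * = beyond 3σ̂; sign = side of CL): 1:-B, 2:-C, 3:+C, 4:+C, 5:+C, 6:+C, 7:-C, 8:-C, 9:+C, 10:+B, 11:+C, 12:-C, 13:-C
No rule fires across all 13 points.

none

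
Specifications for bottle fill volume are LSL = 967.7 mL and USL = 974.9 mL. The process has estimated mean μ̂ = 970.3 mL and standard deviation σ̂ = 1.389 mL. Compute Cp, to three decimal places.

Cp = (USL − LSL) / (6σ̂) = (974.9 − 967.7) / (6 × 1.389) = 7.2000 / 8.3340 = 0.8639

0.864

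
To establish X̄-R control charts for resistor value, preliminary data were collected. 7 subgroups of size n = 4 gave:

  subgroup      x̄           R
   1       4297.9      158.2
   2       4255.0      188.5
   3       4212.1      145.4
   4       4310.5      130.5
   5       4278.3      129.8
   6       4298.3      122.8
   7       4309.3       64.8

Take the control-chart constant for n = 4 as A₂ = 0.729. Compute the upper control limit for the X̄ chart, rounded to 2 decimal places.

X̄̄ = (4297.9 + 4255.0 + 4212.1 + 4310.5 + 4278.3 + 4298.3 + 4309.3) / 7 = 29961.4000 / 7 = 4280.2000
R̄ = (158.2 + 188.5 + 145.4 + 130.5 + 129.8 + 122.8 + 64.8) / 7 = 940.0000 / 7 = 134.2857
UCL = X̄̄ + A₂·R̄ = 4280.2000 + 0.729 × 134.2857 = 4378.0943

4378.09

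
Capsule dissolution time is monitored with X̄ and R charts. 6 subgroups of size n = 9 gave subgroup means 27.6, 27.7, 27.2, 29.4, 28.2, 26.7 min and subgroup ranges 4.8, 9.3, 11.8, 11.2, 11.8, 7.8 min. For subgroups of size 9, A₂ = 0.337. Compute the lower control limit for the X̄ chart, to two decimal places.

X̄̄ = (27.6 + 27.7 + 27.2 + 29.4 + 28.2 + 26.7) / 6 = 166.8000 / 6 = 27.8000
R̄ = (4.8 + 9.3 + 11.8 + 11.2 + 11.8 + 7.8) / 6 = 56.7000 / 6 = 9.4500
LCL = X̄̄ − A₂·R̄ = 27.8000 − 0.337 × 9.4500 = 24.6153

24.62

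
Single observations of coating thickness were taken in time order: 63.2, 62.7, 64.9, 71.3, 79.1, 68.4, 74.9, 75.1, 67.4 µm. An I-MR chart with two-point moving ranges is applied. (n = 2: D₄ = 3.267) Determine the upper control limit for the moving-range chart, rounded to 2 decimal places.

17.15

Moving ranges: 0.5, 2.2, 6.4, 7.8, 10.7, 6.5, 0.2, 7.7; M̄R̄ = 42.0000 / 8 = 5.2500
UCL_MR = D₄·M̄R̄ = 3.267 × 5.2500 = 17.1517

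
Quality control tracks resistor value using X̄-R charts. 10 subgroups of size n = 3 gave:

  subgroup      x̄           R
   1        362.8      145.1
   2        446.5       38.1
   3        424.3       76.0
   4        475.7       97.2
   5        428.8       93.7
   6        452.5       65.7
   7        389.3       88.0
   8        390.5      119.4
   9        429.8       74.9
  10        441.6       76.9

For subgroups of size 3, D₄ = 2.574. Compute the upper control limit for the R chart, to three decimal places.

225.225

R̄ = (145.1 + 38.1 + 76.0 + 97.2 + 93.7 + 65.7 + 88.0 + 119.4 + 74.9 + 76.9) / 10 = 875.0000 / 10 = 87.5000
UCL_R = D₄·R̄ = 2.574 × 87.5000 = 225.2250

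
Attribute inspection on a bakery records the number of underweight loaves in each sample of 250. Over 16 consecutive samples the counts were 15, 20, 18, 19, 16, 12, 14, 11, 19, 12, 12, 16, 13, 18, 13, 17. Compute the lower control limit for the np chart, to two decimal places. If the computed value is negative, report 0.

3.94

p̄ = Σdᵢ / (k·n) = 245 / (16 × 250) = 0.06125
LCL = np̄ − 3·√(np̄(1−p̄)) = 15.3125 − 3 × 3.7914 = 3.9383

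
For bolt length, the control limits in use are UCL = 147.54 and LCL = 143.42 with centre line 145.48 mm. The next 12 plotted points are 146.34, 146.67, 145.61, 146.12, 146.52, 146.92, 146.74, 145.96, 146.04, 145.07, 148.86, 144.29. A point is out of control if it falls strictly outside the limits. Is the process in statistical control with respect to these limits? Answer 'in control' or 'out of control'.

Compare each point to [143.42, 147.54]: sample 11 = 148.86 > UCL.

out of control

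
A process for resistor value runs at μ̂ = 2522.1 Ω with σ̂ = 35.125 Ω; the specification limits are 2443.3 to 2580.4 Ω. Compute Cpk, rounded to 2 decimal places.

0.55

Cpu = (USL − μ̂) / (3σ̂) = (2580.4 − 2522.1) / (3 × 35.125) = 0.5533; Cpl = (μ̂ − LSL) / (3σ̂) = (2522.1 − 2443.3) / (3 × 35.125) = 0.7478; Cpk = min(Cpu, Cpl) = 0.5533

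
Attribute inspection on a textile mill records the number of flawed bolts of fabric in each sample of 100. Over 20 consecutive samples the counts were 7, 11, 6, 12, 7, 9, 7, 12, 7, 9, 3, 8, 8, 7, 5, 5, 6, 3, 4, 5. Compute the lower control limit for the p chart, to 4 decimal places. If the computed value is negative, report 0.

0.0000

p̄ = Σdᵢ / (k·n) = 141 / (20 × 100) = 0.07050
LCL = p̄ − 3·√(p̄(1−p̄)/n) = 0.07050 − 3 × 0.02560 = -0.00630 → 0 (negative, so LCL = 0)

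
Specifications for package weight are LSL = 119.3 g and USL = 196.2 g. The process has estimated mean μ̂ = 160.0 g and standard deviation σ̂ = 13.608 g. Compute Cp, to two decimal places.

Cp = (USL − LSL) / (6σ̂) = (196.2 − 119.3) / (6 × 13.608) = 76.9000 / 81.6480 = 0.9418

0.94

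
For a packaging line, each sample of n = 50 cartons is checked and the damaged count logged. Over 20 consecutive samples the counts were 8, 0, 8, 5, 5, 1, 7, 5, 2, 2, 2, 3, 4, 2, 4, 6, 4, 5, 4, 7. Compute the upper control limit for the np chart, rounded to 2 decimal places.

p̄ = Σdᵢ / (k·n) = 84 / (20 × 50) = 0.08400
UCL = np̄ + 3·√(np̄(1−p̄)) = 4.2000 + 3 × √(4.2000×0.91600) = 4.2000 + 3 × 1.9614 = 10.0843

10.08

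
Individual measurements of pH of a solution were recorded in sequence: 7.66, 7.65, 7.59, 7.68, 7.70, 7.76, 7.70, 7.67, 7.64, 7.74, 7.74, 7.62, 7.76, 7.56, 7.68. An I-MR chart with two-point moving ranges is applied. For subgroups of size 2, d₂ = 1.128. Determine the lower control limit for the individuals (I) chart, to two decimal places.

7.48

X̄ = (7.66 + 7.65 + 7.59 + 7.68 + 7.70 + 7.76 + 7.70 + 7.67 + 7.64 + 7.74 + 7.74 + 7.62 + 7.76 + 7.56 + 7.68) / 15 = 7.6767
Moving ranges: 0.01, 0.06, 0.09, 0.02, 0.06, 0.06, 0.03, 0.03, 0.10, 0.00, 0.12, 0.14, 0.20, 0.12; M̄R̄ = 1.0400 / 14 = 0.0743
LCL = X̄ − 3·M̄R̄/d₂ = 7.6767 − 3 × 0.0743 / 1.128 = 7.4791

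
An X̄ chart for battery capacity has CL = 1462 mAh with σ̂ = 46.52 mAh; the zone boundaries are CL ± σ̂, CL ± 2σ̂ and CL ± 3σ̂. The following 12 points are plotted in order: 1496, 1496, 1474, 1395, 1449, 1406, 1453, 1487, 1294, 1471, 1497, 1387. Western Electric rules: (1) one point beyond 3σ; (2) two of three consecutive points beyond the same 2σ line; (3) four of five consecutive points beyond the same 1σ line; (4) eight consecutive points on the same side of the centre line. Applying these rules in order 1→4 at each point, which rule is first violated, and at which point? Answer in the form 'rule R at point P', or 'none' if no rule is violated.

Zone of each point (C = within 1σ̂, B = 1σ̂–2σ̂, A = 2σ̂–3σ̂, * = beyond 3σ̂; sign = side of CL): 1:+C, 2:+C, 3:+C, 4:-B, 5:-C, 6:-B, 7:-C, 8:+C, 9:-*, 10:+C, 11:+C, 12:-B
Rule 1 (one point beyond the 3σ limits) is satisfied at point 9.

rule 1 at point 9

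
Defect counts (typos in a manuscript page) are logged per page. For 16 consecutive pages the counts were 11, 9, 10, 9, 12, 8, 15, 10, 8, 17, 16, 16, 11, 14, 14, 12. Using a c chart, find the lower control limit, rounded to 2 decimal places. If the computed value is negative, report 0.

c̄ = (11 + 9 + 10 + 9 + 12 + 8 + 15 + 10 + 8 + 17 + 16 + 16 + 11 + 14 + 14 + 12) / 16 = 192 / 16 = 12.0000
LCL = c̄ − 3√c̄ = 12.0000 − 3 × 3.4641 = 1.6077

1.61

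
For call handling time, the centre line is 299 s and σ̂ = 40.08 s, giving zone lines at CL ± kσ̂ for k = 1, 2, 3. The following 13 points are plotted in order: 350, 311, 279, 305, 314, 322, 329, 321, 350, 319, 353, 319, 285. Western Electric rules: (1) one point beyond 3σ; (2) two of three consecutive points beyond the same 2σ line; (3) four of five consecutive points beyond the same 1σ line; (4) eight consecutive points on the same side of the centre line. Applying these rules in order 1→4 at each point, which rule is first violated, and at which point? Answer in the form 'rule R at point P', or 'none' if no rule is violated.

rule 4 at point 11

Zone of each point (C = within 1σ̂, B = 1σ̂–2σ̂, A = 2σ̂–3σ̂, * = beyond 3σ̂; sign = side of CL): 1:+B, 2:+C, 3:-C, 4:+C, 5:+C, 6:+C, 7:+C, 8:+C, 9:+B, 10:+C, 11:+B, 12:+C, 13:-C
Rule 4 (eight consecutive points on the same side of the centre line) is satisfied at point 11.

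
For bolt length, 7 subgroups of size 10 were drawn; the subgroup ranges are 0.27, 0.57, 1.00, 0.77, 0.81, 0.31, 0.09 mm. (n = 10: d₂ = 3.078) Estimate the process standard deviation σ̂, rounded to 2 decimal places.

R̄ = (0.27 + 0.57 + 1.00 + 0.77 + 0.81 + 0.31 + 0.09) / 7 = 0.5457
σ̂ = R̄ / d₂ = 0.5457 / 3.078 = 0.1773

0.18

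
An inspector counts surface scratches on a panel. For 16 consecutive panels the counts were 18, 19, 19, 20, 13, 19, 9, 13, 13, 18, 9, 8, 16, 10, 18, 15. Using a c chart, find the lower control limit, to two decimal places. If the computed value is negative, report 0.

c̄ = (18 + 19 + 19 + 20 + 13 + 19 + 9 + 13 + 13 + 18 + 9 + 8 + 16 + 10 + 18 + 15) / 16 = 237 / 16 = 14.8125
LCL = c̄ − 3√c̄ = 14.8125 − 3 × 3.8487 = 3.2664

3.27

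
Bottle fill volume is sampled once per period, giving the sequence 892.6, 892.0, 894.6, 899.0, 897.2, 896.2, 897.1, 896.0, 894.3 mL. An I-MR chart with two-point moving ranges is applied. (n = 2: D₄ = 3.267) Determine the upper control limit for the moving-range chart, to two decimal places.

Moving ranges: 0.6, 2.6, 4.4, 1.8, 1.0, 0.9, 1.1, 1.7; M̄R̄ = 14.1000 / 8 = 1.7625
UCL_MR = D₄·M̄R̄ = 3.267 × 1.7625 = 5.7581

5.76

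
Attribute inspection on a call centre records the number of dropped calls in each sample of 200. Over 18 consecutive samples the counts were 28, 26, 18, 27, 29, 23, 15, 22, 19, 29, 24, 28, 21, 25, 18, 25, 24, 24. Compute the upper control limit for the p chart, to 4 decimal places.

0.1865

p̄ = Σdᵢ / (k·n) = 425 / (18 × 200) = 0.11806
UCL = p̄ + 3·√(p̄(1−p̄)/n) = 0.11806 + 3 × √(0.11806×0.88194/200) = 0.11806 + 3 × 0.02282 = 0.18651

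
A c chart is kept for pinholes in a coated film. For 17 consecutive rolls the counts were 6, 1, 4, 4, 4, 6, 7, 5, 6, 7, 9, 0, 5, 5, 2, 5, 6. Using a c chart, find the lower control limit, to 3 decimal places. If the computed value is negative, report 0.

c̄ = (6 + 1 + 4 + 4 + 4 + 6 + 7 + 5 + 6 + 7 + 9 + 0 + 5 + 5 + 2 + 5 + 6) / 17 = 82 / 17 = 4.8235
LCL = c̄ − 3√c̄ = 4.8235 − 3 × 2.1963 = -1.7652 → 0 (cannot be negative)

0.000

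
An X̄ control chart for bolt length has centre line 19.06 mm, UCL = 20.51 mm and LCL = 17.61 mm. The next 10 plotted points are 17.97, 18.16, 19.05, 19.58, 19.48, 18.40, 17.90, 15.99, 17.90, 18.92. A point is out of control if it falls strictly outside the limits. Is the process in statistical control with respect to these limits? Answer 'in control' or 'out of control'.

Compare each point to [17.61, 20.51]: sample 8 = 15.99 < LCL.

out of control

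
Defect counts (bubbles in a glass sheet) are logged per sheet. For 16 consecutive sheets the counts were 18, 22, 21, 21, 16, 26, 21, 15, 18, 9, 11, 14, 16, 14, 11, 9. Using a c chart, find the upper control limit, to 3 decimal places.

28.515

c̄ = (18 + 22 + 21 + 21 + 16 + 26 + 21 + 15 + 18 + 9 + 11 + 14 + 16 + 14 + 11 + 9) / 16 = 262 / 16 = 16.3750
UCL = c̄ + 3√c̄ = 16.3750 + 3 × √16.3750 = 16.3750 + 3 × 4.0466 = 28.5148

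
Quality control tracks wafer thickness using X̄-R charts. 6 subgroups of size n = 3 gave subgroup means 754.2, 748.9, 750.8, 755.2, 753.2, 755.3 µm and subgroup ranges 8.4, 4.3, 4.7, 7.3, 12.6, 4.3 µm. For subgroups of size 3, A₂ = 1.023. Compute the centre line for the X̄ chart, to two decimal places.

752.93

X̄̄ = (754.2 + 748.9 + 750.8 + 755.2 + 753.2 + 755.3) / 6 = 4517.6000 / 6 = 752.9333
CL = X̄̄ = 752.9333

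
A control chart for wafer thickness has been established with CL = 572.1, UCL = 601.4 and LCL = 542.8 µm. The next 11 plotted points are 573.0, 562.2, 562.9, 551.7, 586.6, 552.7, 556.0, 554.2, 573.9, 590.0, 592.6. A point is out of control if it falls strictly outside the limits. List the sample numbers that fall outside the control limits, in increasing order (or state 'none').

All 11 points lie within [542.8, 601.4].

none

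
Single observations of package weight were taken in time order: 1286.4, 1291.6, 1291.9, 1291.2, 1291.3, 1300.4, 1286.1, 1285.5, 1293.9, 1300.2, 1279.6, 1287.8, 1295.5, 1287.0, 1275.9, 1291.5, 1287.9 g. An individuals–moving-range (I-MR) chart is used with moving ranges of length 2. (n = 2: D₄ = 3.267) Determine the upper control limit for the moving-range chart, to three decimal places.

24.564

Moving ranges: 5.2, 0.3, 0.7, 0.1, 9.1, 14.3, 0.6, 8.4, 6.3, 20.6, 8.2, 7.7, 8.5, 11.1, 15.6, 3.6; M̄R̄ = 120.3000 / 16 = 7.5187
UCL_MR = D₄·M̄R̄ = 3.267 × 7.5187 = 24.5638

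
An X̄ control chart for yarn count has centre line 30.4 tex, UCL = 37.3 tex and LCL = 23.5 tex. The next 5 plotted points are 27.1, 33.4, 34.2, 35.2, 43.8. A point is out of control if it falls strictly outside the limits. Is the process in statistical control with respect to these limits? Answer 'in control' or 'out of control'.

out of control

Compare each point to [23.5, 37.3]: sample 5 = 43.8 > UCL.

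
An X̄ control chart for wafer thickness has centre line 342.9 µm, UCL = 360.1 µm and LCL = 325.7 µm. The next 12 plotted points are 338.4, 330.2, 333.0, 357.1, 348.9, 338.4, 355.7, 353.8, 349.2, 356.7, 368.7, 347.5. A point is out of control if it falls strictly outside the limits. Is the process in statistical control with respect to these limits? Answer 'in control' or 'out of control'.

out of control

Compare each point to [325.7, 360.1]: sample 11 = 368.7 > UCL.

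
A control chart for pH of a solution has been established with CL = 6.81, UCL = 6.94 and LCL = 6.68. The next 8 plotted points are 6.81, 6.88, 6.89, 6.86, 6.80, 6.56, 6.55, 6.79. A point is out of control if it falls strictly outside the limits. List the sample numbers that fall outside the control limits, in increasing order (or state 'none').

Compare each point to [6.68, 6.94]: sample 6 = 6.56 < LCL; sample 7 = 6.55 < LCL.

6, 7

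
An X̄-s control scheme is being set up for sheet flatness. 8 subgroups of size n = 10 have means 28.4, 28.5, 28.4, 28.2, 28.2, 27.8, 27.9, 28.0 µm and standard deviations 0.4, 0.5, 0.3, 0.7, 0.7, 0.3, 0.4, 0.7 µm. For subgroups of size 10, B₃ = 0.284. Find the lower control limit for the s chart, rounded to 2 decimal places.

0.14

s̄ = (0.4 + 0.5 + 0.3 + 0.7 + 0.7 + 0.3 + 0.4 + 0.7) / 8 = 0.5000
LCL_s = B₃·s̄ = 0.284 × 0.5000 = 0.1420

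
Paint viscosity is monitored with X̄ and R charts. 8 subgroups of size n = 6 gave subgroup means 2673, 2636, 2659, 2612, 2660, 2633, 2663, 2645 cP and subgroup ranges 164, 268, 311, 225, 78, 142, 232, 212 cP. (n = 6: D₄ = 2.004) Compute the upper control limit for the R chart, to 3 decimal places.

R̄ = (164 + 268 + 311 + 225 + 78 + 142 + 232 + 212) / 8 = 1632.0000 / 8 = 204.0000
UCL_R = D₄·R̄ = 2.004 × 204.0000 = 408.8160

408.816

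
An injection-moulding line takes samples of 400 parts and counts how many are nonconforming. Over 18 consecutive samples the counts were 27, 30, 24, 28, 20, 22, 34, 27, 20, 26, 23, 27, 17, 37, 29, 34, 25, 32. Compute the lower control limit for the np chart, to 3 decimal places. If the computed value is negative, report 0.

11.782

p̄ = Σdᵢ / (k·n) = 482 / (18 × 400) = 0.06694
LCL = np̄ − 3·√(np̄(1−p̄)) = 26.7778 − 3 × 4.9985 = 11.7822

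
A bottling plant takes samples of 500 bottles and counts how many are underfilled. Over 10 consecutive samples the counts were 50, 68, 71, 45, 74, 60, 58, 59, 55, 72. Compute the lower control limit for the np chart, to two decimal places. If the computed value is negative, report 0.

39.21

p̄ = Σdᵢ / (k·n) = 612 / (10 × 500) = 0.12240
LCL = np̄ − 3·√(np̄(1−p̄)) = 61.2000 − 3 × 7.3287 = 39.2140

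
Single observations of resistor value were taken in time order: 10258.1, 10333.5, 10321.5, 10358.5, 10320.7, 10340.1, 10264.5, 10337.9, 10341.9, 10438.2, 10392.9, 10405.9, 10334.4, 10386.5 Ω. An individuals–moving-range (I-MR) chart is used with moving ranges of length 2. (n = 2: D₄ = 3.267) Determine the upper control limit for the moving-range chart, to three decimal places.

Moving ranges: 75.4, 12.0, 37.0, 37.8, 19.4, 75.6, 73.4, 4.0, 96.3, 45.3, 13.0, 71.5, 52.1; M̄R̄ = 612.8000 / 13 = 47.1385
UCL_MR = D₄·M̄R̄ = 3.267 × 47.1385 = 154.0014

154.001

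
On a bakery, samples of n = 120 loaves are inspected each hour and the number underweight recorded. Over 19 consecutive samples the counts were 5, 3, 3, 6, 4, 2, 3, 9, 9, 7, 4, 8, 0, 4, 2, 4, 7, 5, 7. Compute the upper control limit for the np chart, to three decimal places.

11.309

p̄ = Σdᵢ / (k·n) = 92 / (19 × 120) = 0.04035
UCL = np̄ + 3·√(np̄(1−p̄)) = 4.8421 + 3 × √(4.8421×0.95965) = 4.8421 + 3 × 2.1556 = 11.3090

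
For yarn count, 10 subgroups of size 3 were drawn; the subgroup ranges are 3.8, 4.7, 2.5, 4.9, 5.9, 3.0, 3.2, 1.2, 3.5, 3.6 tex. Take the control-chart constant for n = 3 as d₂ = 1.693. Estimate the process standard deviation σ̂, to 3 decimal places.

2.144

R̄ = (3.8 + 4.7 + 2.5 + 4.9 + 5.9 + 3.0 + 3.2 + 1.2 + 3.5 + 3.6) / 10 = 3.6300
σ̂ = R̄ / d₂ = 3.6300 / 1.693 = 2.1441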